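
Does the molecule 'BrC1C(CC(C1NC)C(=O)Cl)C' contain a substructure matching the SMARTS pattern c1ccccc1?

No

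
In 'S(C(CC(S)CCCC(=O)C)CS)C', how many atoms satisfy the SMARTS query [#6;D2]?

The query [#6;D2] means: any carbon bonded to exactly two heavy atoms.
Check the 14 heavy atoms by environment: 5× C (D2) → match; 3× C (D3) → no; 1× O (D1) → no; 2× C (D1) → no; 1× S (D2) → no; 2× S (D1) → no.
That gives 5 matching atoms.

5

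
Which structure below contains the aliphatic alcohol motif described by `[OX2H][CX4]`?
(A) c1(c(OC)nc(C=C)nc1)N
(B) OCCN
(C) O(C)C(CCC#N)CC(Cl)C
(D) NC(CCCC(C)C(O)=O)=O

B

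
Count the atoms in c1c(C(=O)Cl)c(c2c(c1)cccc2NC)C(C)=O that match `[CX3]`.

The query [CX3] means: C with X3: aliphatic carbon with exactly 3 total connections.
Check the 18 heavy atoms by environment: 10× c (aromatic, X3) → no; 2× C (X3) → match; 2× O (X1) → no; 1× Cl (X1) → no; 2× C (X4) → no; 1× N (X3) → no.
That gives 2 matching atoms.

2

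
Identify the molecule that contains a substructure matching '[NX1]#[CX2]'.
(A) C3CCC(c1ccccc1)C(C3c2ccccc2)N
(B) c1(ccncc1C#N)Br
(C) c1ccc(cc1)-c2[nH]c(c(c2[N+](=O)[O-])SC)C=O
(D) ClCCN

[NX1]#[CX2] describes a nitrogen triple-bonded to a two-connected carbon (a nitrile).
(A) has a primary amino group (-NH2) but the nitrogen is NX3 (three connections), not NX1 triple-bonded.
(B) contains a nitrile (-C#N), which satisfies every atom and bond constraint.
(C) has a nitro group (-[N+](=O)[O-]) but there is no C#N triple bond.
(D) has a primary amino group (-NH2) but the nitrogen is NX3 (three connections), not NX1 triple-bonded.
So the answer is (B).

B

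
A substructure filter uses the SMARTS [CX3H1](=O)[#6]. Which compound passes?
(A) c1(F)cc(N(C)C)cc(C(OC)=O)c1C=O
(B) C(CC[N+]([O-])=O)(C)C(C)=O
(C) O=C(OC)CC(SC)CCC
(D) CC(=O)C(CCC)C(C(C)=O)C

[CX3H1](=O)[#6] describes an sp2 carbon with one H, double-bonded to O and single-bonded to carbon (an aldehyde).
(A) contains an aldehyde (-CHO), which satisfies every atom and bond constraint.
(B) has an acetyl/ketone group (-C(=O)CH3) but the carbonyl carbon has H0 (two carbon neighbours), not H1.
(C) has a methyl-ester group (-C(=O)OCH3) but the carbonyl carbon has H0, not H1.
(D) has an acetyl/ketone group (-C(=O)CH3) but the carbonyl carbon has H0 (two carbon neighbours), not H1.
So the answer is (A).

A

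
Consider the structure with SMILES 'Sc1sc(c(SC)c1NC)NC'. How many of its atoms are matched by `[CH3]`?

3

Check the 12 heavy atoms by environment: 1× s (aromatic, H0) → no; 4× c (aromatic, H0) → no; 2× N (H1) → no; 3× C (H3) → match; 1× S (H0) → no; 1× S (H1) → no.
That gives 3 matching atoms.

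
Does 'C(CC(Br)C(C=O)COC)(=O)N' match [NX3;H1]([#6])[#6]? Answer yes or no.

No

The pattern [NX3;H1]([#6])[#6] describes a trivalent nitrogen with one H, bonded to two carbons — a secondary amine.
The closest candidate here is a primary amide (-C(=O)NH2), but the -C(=O)NH2 nitrogen has H2, not H1. No other fragment satisfies the full query, so there is no match.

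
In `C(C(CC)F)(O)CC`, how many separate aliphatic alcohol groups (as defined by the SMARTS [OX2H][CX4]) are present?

[OX2H][CX4] is the SMARTS for an aliphatic alcohol: a hydroxyl oxygen bound to an sp3 (X4) carbon.
Exactly one fragment in the molecule meets all constraints, giving 1 match.

1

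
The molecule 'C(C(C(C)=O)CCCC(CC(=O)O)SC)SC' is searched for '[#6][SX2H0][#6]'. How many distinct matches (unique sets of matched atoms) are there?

2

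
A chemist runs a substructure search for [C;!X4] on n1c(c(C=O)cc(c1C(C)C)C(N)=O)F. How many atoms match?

The query [C;!X4] means: aliphatic carbon that does not have four total connections.
Check the 15 heavy atoms by environment: 1× n (aromatic, X2) → no; 5× c (aromatic, X3) → no; 2× C (X3) → match; 2× O (X1) → no; 1× N (X3) → no; 3× C (X4) → no; 1× F (X1) → no.
That gives 2 matching atoms.

2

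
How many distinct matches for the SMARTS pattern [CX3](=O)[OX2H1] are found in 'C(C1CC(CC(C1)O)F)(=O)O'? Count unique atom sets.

1

[CX3](=O)[OX2H1] is the SMARTS for a carboxylic acid: an sp2 carbon double-bonded to O and single-bonded to an -OH oxygen.
Exactly one fragment in the molecule meets all constraints, giving 1 match.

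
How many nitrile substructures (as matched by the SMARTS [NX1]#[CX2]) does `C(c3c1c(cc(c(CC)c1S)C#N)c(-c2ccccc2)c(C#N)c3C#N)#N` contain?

4

[NX1]#[CX2] is the SMARTS for a nitrile: a nitrogen triple-bonded to a two-connected carbon.
The molecule carries 4 separate instances of a nitrile (-C#N) meeting every constraint; each maps to a distinct set of atoms, giving 4 matches.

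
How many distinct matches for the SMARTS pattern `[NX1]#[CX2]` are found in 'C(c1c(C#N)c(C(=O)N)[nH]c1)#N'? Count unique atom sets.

2

[NX1]#[CX2] is the SMARTS for a nitrile: a nitrogen triple-bonded to a two-connected carbon.
The molecule carries 2 separate instances of a nitrile (-C#N) meeting every constraint; each maps to a distinct set of atoms, giving 2 matches.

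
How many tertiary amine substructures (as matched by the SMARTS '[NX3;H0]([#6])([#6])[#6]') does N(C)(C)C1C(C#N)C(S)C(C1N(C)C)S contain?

2

[NX3;H0]([#6])([#6])[#6] is the SMARTS for a tertiary amine: a trivalent nitrogen with no H, bonded to three carbons.
The molecule carries 2 separate instances of a dimethylamino group (-N(CH3)2) meeting every constraint; each maps to a distinct set of atoms, giving 2 matches.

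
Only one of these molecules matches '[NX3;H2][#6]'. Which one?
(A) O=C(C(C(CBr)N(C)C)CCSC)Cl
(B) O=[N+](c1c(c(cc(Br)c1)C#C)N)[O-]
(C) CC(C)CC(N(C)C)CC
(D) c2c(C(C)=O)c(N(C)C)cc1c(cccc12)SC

B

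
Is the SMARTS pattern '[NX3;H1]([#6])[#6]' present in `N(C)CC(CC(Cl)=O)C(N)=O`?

The pattern [NX3;H1]([#6])[#6] describes a trivalent nitrogen with one H, bonded to two carbons — a secondary amine.
The molecule carries an N-methylamino group (-NHCH3), whose atoms satisfy every constraint of the query, so the pattern matches.

Yes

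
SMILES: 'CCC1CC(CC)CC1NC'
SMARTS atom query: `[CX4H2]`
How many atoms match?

The query [CX4H2] means: sp3 carbon (X4) with exactly two hydrogens.
Check the 11 heavy atoms by environment: 3× C (H1, X4) → no; 4× C (H2, X4) → match; 1× N (H1, X3) → no; 3× C (H3, X4) → no.
That gives 4 matching atoms.

4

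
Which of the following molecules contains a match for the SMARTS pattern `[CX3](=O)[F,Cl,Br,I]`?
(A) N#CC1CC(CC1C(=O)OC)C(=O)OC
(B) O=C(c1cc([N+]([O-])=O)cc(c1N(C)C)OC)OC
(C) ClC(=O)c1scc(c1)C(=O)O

C

[CX3](=O)[F,Cl,Br,I] describes a carbonyl carbon bonded to a halogen (an acyl halide).
(A) has a methyl-ester group (-C(=O)OCH3) but the carbonyl is bonded to -O-C, not to a halogen.
(B) has a methyl-ester group (-C(=O)OCH3) but the carbonyl is bonded to -O-C, not to a halogen.
(C) contains an acyl chloride (-C(=O)Cl), which satisfies every atom and bond constraint.
So the answer is (C).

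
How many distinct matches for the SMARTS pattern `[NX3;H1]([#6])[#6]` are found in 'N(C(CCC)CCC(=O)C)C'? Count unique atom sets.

1

[NX3;H1]([#6])[#6] is the SMARTS for a secondary amine: a trivalent nitrogen with one H, bonded to two carbons.
Exactly one fragment in the molecule meets all constraints, giving 1 match.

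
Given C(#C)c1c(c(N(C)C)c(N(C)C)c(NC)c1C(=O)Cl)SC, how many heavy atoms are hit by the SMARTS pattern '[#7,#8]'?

4

The query [#7,#8] means: nitrogen or oxygen (comma = OR).
Check the 21 heavy atoms by environment: 6× c (aromatic) → no; 3× N → match; 9× C → no; 1× O → match; 1× Cl → no; 1× S → no.
Summing the matching environments: 3 + 1 = 4 matching atoms.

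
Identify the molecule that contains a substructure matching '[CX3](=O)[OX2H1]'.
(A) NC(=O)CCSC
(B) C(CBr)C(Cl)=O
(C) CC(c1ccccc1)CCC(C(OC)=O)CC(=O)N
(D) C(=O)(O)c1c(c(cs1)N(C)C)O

D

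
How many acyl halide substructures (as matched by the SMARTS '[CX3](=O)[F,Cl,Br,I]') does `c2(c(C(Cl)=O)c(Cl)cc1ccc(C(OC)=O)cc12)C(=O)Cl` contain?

2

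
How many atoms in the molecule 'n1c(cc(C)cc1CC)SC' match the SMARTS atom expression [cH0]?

3

Check the 11 heavy atoms by environment: 1× n (aromatic, H0) → no; 3× c (aromatic, H0) → match; 2× c (aromatic, H1) → no; 1× S (H0) → no; 3× C (H3) → no; 1× C (H2) → no.
That gives 3 matching atoms.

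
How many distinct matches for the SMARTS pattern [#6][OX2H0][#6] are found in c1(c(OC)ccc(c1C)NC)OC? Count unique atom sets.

2

[#6][OX2H0][#6] is the SMARTS for an ether: an aliphatic oxygen bridging two carbons with no H on the oxygen.
The molecule carries 2 separate instances of a methoxy ether (-OCH3) meeting every constraint; each maps to a distinct set of atoms, giving 2 matches.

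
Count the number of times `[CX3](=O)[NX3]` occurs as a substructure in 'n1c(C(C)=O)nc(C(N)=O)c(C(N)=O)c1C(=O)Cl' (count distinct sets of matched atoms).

2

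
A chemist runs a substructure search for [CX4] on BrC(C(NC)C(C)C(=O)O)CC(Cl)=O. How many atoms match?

6

The query [CX4] means: C with X4: aliphatic carbon with exactly 4 total connections (bonds + H).
Check the 14 heavy atoms by environment: 6× C (X4) → match; 2× C (X3) → no; 2× O (X1) → no; 1× O (X2) → no; 1× N (X3) → no; 1× Br (X1) → no; 1× Cl (X1) → no.
That gives 6 matching atoms.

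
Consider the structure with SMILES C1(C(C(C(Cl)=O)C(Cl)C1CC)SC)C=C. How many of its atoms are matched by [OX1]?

1

The query [OX1] means: aliphatic oxygen with one total connection — typically a carbonyl =O or an oxide.
Check the 15 heavy atoms by environment: 8× C (X4) → no; 2× Cl (X1) → no; 1× S (X2) → no; 3× C (X3) → no; 1× O (X1) → match.
That gives 1 matching atom.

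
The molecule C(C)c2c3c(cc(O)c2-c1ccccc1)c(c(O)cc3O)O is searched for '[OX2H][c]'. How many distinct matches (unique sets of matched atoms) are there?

4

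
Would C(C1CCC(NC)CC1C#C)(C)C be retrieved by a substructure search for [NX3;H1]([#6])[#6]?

Yes

The pattern [NX3;H1]([#6])[#6] describes a trivalent nitrogen with one H, bonded to two carbons — a secondary amine.
The molecule carries an N-methylamino group (-NHCH3), whose atoms satisfy every constraint of the query, so the pattern matches.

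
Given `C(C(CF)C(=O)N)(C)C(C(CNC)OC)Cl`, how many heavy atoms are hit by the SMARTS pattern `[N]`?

Check the 16 heavy atoms by environment: 10× C → no; 2× N → match; 2× O → no; 1× F → no; 1× Cl → no.
That gives 2 matching atoms.

2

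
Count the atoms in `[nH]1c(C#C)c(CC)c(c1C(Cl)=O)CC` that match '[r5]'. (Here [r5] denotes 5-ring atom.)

Check the 14 heavy atoms by environment: 1× n (aromatic, in 5-ring) → match; 4× c (aromatic, in 5-ring) → match; 7× C (acyclic) → no; 1× O (acyclic) → no; 1× Cl (acyclic) → no.
Summing the matching environments: 1 + 4 = 5 matching atoms.

5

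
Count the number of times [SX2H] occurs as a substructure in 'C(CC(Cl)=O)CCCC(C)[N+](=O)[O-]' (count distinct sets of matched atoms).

0

[SX2H] is the SMARTS for a thiol: an aliphatic sulfur with two connections, one being H.
No fragment in the molecule satisfies every constraint, giving 0 matches.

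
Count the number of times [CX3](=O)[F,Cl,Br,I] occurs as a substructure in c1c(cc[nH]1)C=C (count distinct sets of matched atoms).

0

[CX3](=O)[F,Cl,Br,I] is the SMARTS for an acyl halide: a carbonyl carbon bonded to a halogen.
No fragment in the molecule satisfies every constraint, giving 0 matches.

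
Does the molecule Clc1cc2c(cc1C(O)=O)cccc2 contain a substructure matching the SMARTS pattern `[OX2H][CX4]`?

No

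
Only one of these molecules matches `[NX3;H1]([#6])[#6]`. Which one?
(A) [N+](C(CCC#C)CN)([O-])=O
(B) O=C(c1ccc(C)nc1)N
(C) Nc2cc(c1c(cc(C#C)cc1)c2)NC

C

[NX3;H1]([#6])[#6] describes a trivalent nitrogen with one H, bonded to two carbons (a secondary amine).
(A) has a primary amino group (-NH2) but the nitrogen has H2 and only one carbon neighbour.
(B) has a primary amide (-C(=O)NH2) but the -C(=O)NH2 nitrogen has H2, not H1.
(C) contains an N-methylamino group (-NHCH3), which satisfies every atom and bond constraint.
So the answer is (C).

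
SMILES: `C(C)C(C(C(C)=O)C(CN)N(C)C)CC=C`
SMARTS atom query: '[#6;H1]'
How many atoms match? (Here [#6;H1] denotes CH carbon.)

The query [#6;H1] means: any carbon bearing exactly one hydrogen.
Check the 16 heavy atoms by environment: 4× C (H2) → no; 4× C (H1) → match; 1× N (H0) → no; 4× C (H3) → no; 1× N (H2) → no; 1× C (H0) → no; 1× O (H0) → no.
That gives 4 matching atoms.

4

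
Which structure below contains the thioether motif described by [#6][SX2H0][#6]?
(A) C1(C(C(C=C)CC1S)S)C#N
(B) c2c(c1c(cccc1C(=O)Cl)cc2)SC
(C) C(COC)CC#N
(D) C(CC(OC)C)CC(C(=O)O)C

B

[#6][SX2H0][#6] describes an aliphatic sulfur bridging two carbons with no H on the sulfur (a thioether).
(A) has a thiol (-SH) but the sulfur has H1, not H0 bridging two carbons.
(B) contains a methylthio ether (-SCH3), which satisfies every atom and bond constraint.
(C) has a methoxy ether (-OCH3) but the bridging atom is O, not S.
(D) has a methoxy ether (-OCH3) but the bridging atom is O, not S.
So the answer is (B).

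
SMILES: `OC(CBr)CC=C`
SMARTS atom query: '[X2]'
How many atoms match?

The query [X2] means: any atom with exactly two total connections (bonds + H).
Check the 7 heavy atoms by environment: 3× C (X4) → no; 2× C (X3) → no; 1× Br (X1) → no; 1× O (X2) → match.
That gives 1 matching atom.

1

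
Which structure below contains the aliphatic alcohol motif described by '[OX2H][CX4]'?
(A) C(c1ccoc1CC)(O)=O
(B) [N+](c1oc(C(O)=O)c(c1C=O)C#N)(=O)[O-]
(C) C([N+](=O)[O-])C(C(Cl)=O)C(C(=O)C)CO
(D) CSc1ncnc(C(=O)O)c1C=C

C

[OX2H][CX4] describes a hydroxyl oxygen bound to an sp3 (X4) carbon (an aliphatic alcohol).
(A) has a carboxylic acid group (-C(=O)OH) but the -OH is on a CX3 carbonyl carbon, not a CX4 carbon.
(B) has a carboxylic acid group (-C(=O)OH) but the -OH is on a CX3 carbonyl carbon, not a CX4 carbon.
(C) contains a hydroxyl group (-OH), which satisfies every atom and bond constraint.
(D) has a carboxylic acid group (-C(=O)OH) but the -OH is on a CX3 carbonyl carbon, not a CX4 carbon.
So the answer is (C).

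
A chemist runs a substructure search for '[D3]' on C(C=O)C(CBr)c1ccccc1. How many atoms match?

The query [D3] means: atom with exactly three heavy-atom neighbours.
Check the 12 heavy atoms by environment: 3× C (D2) → no; 1× C (D3) → match; 1× c (aromatic, D3) → match; 5× c (aromatic, D2) → no; 1× Br (D1) → no; 1× O (D1) → no.
Summing the matching environments: 1 + 1 = 2 matching atoms.

2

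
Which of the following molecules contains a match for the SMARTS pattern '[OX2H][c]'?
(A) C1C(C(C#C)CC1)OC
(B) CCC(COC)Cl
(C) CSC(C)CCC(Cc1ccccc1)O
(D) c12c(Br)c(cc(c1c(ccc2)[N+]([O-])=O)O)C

D

[OX2H][c] describes a hydroxyl oxygen attached to an aromatic carbon (a phenol).
(A) has a methoxy ether (-OCH3) but the oxygen has H0, not H1.
(B) has a methoxy ether (-OCH3) but the oxygen has H0, not H1.
(C) has a hydroxyl group (-OH) but the -OH is on an aliphatic carbon, not an aromatic c.
(D) contains a hydroxyl group (-OH), which satisfies every atom and bond constraint.
So the answer is (D).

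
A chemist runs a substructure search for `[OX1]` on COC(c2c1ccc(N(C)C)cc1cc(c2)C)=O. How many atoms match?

1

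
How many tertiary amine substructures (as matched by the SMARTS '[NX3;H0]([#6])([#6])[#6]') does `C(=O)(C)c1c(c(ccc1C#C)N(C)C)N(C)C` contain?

2

[NX3;H0]([#6])([#6])[#6] is the SMARTS for a tertiary amine: a trivalent nitrogen with no H, bonded to three carbons.
The molecule carries 2 separate instances of a dimethylamino group (-N(CH3)2) meeting every constraint; each maps to a distinct set of atoms, giving 2 matches.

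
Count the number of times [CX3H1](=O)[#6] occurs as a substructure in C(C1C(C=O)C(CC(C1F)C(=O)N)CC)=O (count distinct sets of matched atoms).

2

[CX3H1](=O)[#6] is the SMARTS for an aldehyde: an sp2 carbon with one H, double-bonded to O and single-bonded to carbon.
The molecule carries 2 separate instances of an aldehyde (-CHO) meeting every constraint; each maps to a distinct set of atoms, giving 2 matches.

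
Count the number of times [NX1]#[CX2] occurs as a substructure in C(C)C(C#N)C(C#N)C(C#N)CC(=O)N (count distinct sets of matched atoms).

3

[NX1]#[CX2] is the SMARTS for a nitrile: a nitrogen triple-bonded to a two-connected carbon.
The molecule carries 3 separate instances of a nitrile (-C#N) meeting every constraint; each maps to a distinct set of atoms, giving 3 matches.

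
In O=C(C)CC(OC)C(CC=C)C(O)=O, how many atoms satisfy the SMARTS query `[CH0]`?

2

The query [CH0] means: aliphatic carbon with no attached hydrogen.
Check the 14 heavy atoms by environment: 3× C (H2) → no; 3× C (H1) → no; 2× C (H0) → match; 3× O (H0) → no; 2× C (H3) → no; 1× O (H1) → no.
That gives 2 matching atoms.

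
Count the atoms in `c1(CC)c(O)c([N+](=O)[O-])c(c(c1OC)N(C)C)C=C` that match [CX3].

The query [CX3] means: C with X3: aliphatic carbon with exactly 3 total connections.
Check the 19 heavy atoms by environment: 6× c (aromatic, X3) → no; 5× C (X4) → no; 1× N (charge +1, X3) → no; 1× O (charge -1, X1) → no; 1× O (X1) → no; 2× O (X2) → no; 2× C (X3) → match; 1× N (X3) → no.
That gives 2 matching atoms.

2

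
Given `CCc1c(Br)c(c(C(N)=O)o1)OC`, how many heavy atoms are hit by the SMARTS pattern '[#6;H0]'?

5

Check the 13 heavy atoms by environment: 1× o (aromatic, H0) → no; 4× c (aromatic, H0) → match; 2× O (H0) → no; 2× C (H3) → no; 1× C (H0) → match; 1× N (H2) → no; 1× C (H2) → no; 1× Br (H0) → no.
Summing the matching environments: 4 + 1 = 5 matching atoms.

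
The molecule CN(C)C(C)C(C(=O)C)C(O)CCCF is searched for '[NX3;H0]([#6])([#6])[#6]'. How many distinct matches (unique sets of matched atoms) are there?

[NX3;H0]([#6])([#6])[#6] is the SMARTS for a tertiary amine: a trivalent nitrogen with no H, bonded to three carbons.
Exactly one fragment in the molecule meets all constraints, giving 1 match.

1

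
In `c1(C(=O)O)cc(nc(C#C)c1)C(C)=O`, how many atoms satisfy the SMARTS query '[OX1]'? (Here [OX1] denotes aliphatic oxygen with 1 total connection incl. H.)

The query [OX1] means: aliphatic oxygen with one total connection — typically a carbonyl =O or an oxide.
Check the 14 heavy atoms by environment: 1× n (aromatic, X2) → no; 5× c (aromatic, X3) → no; 2× C (X3) → no; 2× O (X1) → match; 1× O (X2) → no; 1× C (X4) → no; 2× C (X2) → no.
That gives 2 matching atoms.

2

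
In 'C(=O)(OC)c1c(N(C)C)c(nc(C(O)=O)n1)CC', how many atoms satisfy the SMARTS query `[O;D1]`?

3

The query [O;D1] means: aliphatic oxygen bonded to exactly one heavy atom.
Check the 18 heavy atoms by environment: 2× n (aromatic, D2) → no; 4× c (aromatic, D3) → no; 2× C (D3) → no; 3× O (D1) → match; 1× O (D2) → no; 4× C (D1) → no; 1× C (D2) → no; 1× N (D3) → no.
That gives 3 matching atoms.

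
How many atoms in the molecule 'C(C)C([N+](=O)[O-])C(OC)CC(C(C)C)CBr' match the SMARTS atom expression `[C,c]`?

11

Check the 16 heavy atoms by environment: 11× C → match; 1× N (charge +1) → no; 1× O (charge -1) → no; 2× O → no; 1× Br → no.
That gives 11 matching atoms.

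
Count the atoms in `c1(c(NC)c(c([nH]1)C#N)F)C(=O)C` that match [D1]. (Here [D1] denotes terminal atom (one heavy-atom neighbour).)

5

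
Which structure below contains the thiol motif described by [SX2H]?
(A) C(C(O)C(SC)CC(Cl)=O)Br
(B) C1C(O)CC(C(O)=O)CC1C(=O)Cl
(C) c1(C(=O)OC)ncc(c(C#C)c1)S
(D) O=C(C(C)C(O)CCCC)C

[SX2H] describes an aliphatic sulfur with two connections, one being H (a thiol).
(A) has a methylthio ether (-SCH3) but the sulfur has H0 (bonded to two carbons), not H1.
(B) has a hydroxyl group (-OH) but it is an -OH, not an -SH.
(C) contains a thiol (-SH), which satisfies every atom and bond constraint.
(D) has a hydroxyl group (-OH) but it is an -OH, not an -SH.
So the answer is (C).

C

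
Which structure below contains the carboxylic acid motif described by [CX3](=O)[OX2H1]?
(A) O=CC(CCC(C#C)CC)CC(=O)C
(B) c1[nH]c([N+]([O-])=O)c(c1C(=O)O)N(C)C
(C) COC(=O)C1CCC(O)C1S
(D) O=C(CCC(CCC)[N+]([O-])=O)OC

[CX3](=O)[OX2H1] describes an sp2 carbon double-bonded to O and single-bonded to an -OH oxygen (a carboxylic acid).
(A) has an aldehyde (-CHO) but there is no singly-bonded oxygen on the carbonyl carbon.
(B) contains a carboxylic acid group (-C(=O)OH), which satisfies every atom and bond constraint.
(C) has a methyl-ester group (-C(=O)OCH3) but the singly-bonded O has no H (OX2H0, not OX2H1).
(D) has a methyl-ester group (-C(=O)OCH3) but the singly-bonded O has no H (OX2H0, not OX2H1).
So the answer is (B).

B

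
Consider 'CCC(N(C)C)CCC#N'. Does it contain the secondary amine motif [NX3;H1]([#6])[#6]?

No

The pattern [NX3;H1]([#6])[#6] describes a trivalent nitrogen with one H, bonded to two carbons — a secondary amine.
The closest candidate here is a dimethylamino group (-N(CH3)2), but the nitrogen has H0, not H1. No other fragment satisfies the full query, so there is no match.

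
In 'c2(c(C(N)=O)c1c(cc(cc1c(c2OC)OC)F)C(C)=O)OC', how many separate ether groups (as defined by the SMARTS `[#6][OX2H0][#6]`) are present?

3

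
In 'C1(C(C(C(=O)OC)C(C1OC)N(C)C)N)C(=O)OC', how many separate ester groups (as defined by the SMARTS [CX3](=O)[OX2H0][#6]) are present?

2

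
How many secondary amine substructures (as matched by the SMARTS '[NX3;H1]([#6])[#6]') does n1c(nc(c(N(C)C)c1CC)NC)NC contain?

[NX3;H1]([#6])[#6] is the SMARTS for a secondary amine: a trivalent nitrogen with one H, bonded to two carbons.
The molecule carries 2 separate instances of an N-methylamino group (-NHCH3) meeting every constraint; each maps to a distinct set of atoms, giving 2 matches.

2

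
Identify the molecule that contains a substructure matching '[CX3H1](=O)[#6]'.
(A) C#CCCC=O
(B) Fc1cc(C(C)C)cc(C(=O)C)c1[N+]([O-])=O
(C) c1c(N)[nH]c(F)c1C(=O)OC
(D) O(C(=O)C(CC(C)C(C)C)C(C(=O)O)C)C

A

[CX3H1](=O)[#6] describes an sp2 carbon with one H, double-bonded to O and single-bonded to carbon (an aldehyde).
(A) contains an aldehyde (-CHO), which satisfies every atom and bond constraint.
(B) has an acetyl/ketone group (-C(=O)CH3) but the carbonyl carbon has H0 (two carbon neighbours), not H1.
(C) has a methyl-ester group (-C(=O)OCH3) but the carbonyl carbon has H0, not H1.
(D) has a carboxylic acid group (-C(=O)OH) but the carbonyl carbon has H0 and is bonded to O, not H1.
So the answer is (A).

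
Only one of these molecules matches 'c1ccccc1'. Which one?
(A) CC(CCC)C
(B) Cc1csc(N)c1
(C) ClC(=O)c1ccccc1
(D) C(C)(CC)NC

C

c1ccccc1 describes six aromatic carbons in a ring (a benzene ring).
(A) has a methyl group (-CH3) but no six-membered all-carbon aromatic ring is present.
(B) has a methyl group (-CH3) but no six-membered all-carbon aromatic ring is present.
(C) contains the required atom environment, so the pattern matches.
(D) has a methyl group (-CH3) but no six-membered all-carbon aromatic ring is present.
So the answer is (C).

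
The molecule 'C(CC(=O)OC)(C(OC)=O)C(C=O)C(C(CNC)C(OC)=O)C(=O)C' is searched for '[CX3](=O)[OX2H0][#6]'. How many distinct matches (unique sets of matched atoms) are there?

3

[CX3](=O)[OX2H0][#6] is the SMARTS for an ester: a carbonyl carbon bonded to an oxygen that is itself bonded to carbon (no H on that O).
The molecule carries 3 separate instances of a methyl-ester group (-C(=O)OCH3) meeting every constraint; each maps to a distinct set of atoms, giving 3 matches.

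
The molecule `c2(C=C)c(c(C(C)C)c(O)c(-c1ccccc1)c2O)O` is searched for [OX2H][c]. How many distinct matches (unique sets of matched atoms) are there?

[OX2H][c] is the SMARTS for a phenol: a hydroxyl oxygen attached to an aromatic carbon.
The molecule carries 3 separate instances of a hydroxyl group (-OH) meeting every constraint; each maps to a distinct set of atoms, giving 3 matches.

3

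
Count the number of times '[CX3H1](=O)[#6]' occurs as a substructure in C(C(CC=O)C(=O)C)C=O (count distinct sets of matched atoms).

2

[CX3H1](=O)[#6] is the SMARTS for an aldehyde: an sp2 carbon with one H, double-bonded to O and single-bonded to carbon.
The molecule carries 2 separate instances of an aldehyde (-CHO) meeting every constraint; each maps to a distinct set of atoms, giving 2 matches.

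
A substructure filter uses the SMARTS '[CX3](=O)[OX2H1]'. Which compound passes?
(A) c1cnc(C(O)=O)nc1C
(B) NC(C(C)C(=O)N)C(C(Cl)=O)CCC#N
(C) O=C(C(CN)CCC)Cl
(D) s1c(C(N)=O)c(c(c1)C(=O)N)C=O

[CX3](=O)[OX2H1] describes an sp2 carbon double-bonded to O and single-bonded to an -OH oxygen (a carboxylic acid).
(A) contains a carboxylic acid group (-C(=O)OH), which satisfies every atom and bond constraint.
(B) has an acyl chloride (-C(=O)Cl) but the carbonyl is bonded to Cl, not to an -OH oxygen.
(C) has an acyl chloride (-C(=O)Cl) but the carbonyl is bonded to Cl, not to an -OH oxygen.
(D) has an aldehyde (-CHO) but there is no singly-bonded oxygen on the carbonyl carbon.
So the answer is (A).

A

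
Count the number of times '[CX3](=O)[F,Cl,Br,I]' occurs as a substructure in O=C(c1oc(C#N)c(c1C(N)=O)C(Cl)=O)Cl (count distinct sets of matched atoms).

2

[CX3](=O)[F,Cl,Br,I] is the SMARTS for an acyl halide: a carbonyl carbon bonded to a halogen.
The molecule carries 2 separate instances of an acyl chloride (-C(=O)Cl) meeting every constraint; each maps to a distinct set of atoms, giving 2 matches.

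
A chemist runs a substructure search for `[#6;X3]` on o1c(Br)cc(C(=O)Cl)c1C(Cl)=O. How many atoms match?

6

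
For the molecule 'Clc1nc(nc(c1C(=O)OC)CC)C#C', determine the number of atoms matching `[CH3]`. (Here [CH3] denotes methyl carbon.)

2

The query [CH3] means: aliphatic carbon with exactly three hydrogens.
Check the 15 heavy atoms by environment: 2× n (aromatic, H0) → no; 4× c (aromatic, H0) → no; 2× C (H0) → no; 2× O (H0) → no; 2× C (H3) → match; 1× C (H1) → no; 1× C (H2) → no; 1× Cl (H0) → no.
That gives 2 matching atoms.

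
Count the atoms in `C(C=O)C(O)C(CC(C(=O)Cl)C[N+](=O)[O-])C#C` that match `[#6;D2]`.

5

The query [#6;D2] means: any carbon bonded to exactly two heavy atoms.
Check the 17 heavy atoms by environment: 5× C (D2) → match; 4× C (D3) → no; 1× C (D1) → no; 4× O (D1) → no; 1× Cl (D1) → no; 1× N (charge +1, D3) → no; 1× O (charge -1, D1) → no.
That gives 5 matching atoms.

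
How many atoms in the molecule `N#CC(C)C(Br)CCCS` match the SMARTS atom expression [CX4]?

The query [CX4] means: C with X4: aliphatic carbon with exactly 4 total connections (bonds + H).
Check the 10 heavy atoms by environment: 6× C (X4) → match; 1× C (X2) → no; 1× N (X1) → no; 1× Br (X1) → no; 1× S (X2) → no.
That gives 6 matching atoms.

6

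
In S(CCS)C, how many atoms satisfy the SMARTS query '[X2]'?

2

Check the 5 heavy atoms by environment: 3× C (X4) → no; 2× S (X2) → match.
That gives 2 matching atoms.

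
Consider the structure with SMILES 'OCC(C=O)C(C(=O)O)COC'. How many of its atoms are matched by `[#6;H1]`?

3

The query [#6;H1] means: any carbon bearing exactly one hydrogen.
Check the 12 heavy atoms by environment: 2× C (H2) → no; 3× C (H1) → match; 3× O (H0) → no; 2× O (H1) → no; 1× C (H3) → no; 1× C (H0) → no.
That gives 3 matching atoms.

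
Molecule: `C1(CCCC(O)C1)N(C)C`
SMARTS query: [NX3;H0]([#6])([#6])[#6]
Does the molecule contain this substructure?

Yes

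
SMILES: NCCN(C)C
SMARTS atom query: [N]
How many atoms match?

The query [N] means: uppercase N matches aliphatic (non-aromatic) nitrogen only.
Check the 6 heavy atoms by environment: 4× C → no; 2× N → match.
That gives 2 matching atoms.

2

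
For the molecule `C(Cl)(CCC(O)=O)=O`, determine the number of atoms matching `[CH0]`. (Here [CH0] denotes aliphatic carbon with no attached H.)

The query [CH0] means: aliphatic carbon with no attached hydrogen.
Check the 8 heavy atoms by environment: 2× C (H2) → no; 2× C (H0) → match; 2× O (H0) → no; 1× O (H1) → no; 1× Cl (H0) → no.
That gives 2 matching atoms.

2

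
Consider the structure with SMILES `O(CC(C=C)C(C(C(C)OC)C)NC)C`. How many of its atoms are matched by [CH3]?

5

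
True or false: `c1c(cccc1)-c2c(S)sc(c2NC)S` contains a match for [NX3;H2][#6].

False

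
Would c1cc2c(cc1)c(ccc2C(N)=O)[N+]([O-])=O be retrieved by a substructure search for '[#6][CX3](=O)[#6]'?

The pattern [#6][CX3](=O)[#6] describes a carbonyl carbon (no H) flanked by two carbons — a ketone.
The closest candidate here is a primary amide (-C(=O)NH2), but one neighbour of the carbonyl carbon is N, not C. No other fragment satisfies the full query, so there is no match.

No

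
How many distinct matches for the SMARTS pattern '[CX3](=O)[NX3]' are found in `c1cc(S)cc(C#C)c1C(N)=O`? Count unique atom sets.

[CX3](=O)[NX3] is the SMARTS for an amide: a carbonyl carbon bonded to a trivalent nitrogen.
Exactly one fragment in the molecule meets all constraints, giving 1 match.

1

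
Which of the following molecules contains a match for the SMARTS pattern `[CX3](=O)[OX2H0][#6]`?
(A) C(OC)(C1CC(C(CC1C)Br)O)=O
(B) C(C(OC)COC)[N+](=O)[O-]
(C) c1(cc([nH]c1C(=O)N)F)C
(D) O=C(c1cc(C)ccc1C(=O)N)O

A

[CX3](=O)[OX2H0][#6] describes a carbonyl carbon bonded to an oxygen that is itself bonded to carbon (no H on that O) (an ester).
(A) contains a methyl-ester group (-C(=O)OCH3), which satisfies every atom and bond constraint.
(B) has a methoxy ether (-OCH3) but the ether oxygen is not adjacent to a C=O carbon.
(C) has a primary amide (-C(=O)NH2) but the carbonyl is bonded to N, not to an O-C linkage.
(D) has a carboxylic acid group (-C(=O)OH) but the singly-bonded O carries H (OX2H1, not H0).
So the answer is (A).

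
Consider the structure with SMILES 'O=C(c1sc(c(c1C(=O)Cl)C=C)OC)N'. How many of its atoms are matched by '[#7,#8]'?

The query [#7,#8] means: nitrogen or oxygen (comma = OR).
Check the 15 heavy atoms by environment: 1× s (aromatic) → no; 4× c (aromatic) → no; 5× C → no; 3× O → match; 1× N → match; 1× Cl → no.
Summing the matching environments: 3 + 1 = 4 matching atoms.

4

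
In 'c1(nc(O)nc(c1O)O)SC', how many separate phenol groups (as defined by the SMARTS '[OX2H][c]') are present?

[OX2H][c] is the SMARTS for a phenol: a hydroxyl oxygen attached to an aromatic carbon.
The molecule carries 3 separate instances of a hydroxyl group (-OH) meeting every constraint; each maps to a distinct set of atoms, giving 3 matches.

3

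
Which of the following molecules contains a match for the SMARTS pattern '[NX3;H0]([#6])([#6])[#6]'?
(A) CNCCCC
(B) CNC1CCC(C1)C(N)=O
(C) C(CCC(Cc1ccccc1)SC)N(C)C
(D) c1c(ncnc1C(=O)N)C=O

C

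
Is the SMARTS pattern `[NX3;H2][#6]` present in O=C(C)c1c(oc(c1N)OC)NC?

The pattern [NX3;H2][#6] describes a trivalent nitrogen with two H attached to carbon — a primary amine.
The molecule carries a primary amino group (-NH2), whose atoms satisfy every constraint of the query, so the pattern matches.

Yes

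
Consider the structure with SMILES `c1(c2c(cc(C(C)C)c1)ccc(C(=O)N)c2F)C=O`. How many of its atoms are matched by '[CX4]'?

3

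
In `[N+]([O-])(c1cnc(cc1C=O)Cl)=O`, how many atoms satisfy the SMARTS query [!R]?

6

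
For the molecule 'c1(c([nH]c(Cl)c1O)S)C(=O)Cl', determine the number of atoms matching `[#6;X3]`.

5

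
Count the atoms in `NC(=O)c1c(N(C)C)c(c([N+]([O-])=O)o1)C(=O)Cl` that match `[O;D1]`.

The query [O;D1] means: aliphatic oxygen bonded to exactly one heavy atom.
Check the 17 heavy atoms by environment: 1× o (aromatic, D2) → no; 4× c (aromatic, D3) → no; 2× C (D3) → no; 3× O (D1) → match; 1× N (D1) → no; 1× Cl (D1) → no; 1× N (charge +1, D3) → no; 1× O (charge -1, D1) → match; 1× N (D3) → no; 2× C (D1) → no.
Summing the matching environments: 3 + 1 = 4 matching atoms.

4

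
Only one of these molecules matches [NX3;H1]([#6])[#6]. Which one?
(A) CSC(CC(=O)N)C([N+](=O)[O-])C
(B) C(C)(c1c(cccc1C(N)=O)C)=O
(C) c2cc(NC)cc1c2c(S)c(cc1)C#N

C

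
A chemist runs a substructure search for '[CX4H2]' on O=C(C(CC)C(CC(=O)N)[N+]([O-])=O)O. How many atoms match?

The query [CX4H2] means: sp3 carbon (X4) with exactly two hydrogens.
Check the 14 heavy atoms by environment: 1× C (H3, X4) → no; 2× C (H2, X4) → match; 2× C (H1, X4) → no; 2× C (H0, X3) → no; 3× O (H0, X1) → no; 1× O (H1, X2) → no; 1× N (H2, X3) → no; 1× N (charge +1, H0, X3) → no; 1× O (charge -1, H0, X1) → no.
That gives 2 matching atoms.

2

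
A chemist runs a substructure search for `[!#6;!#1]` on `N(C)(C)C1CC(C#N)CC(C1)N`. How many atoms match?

3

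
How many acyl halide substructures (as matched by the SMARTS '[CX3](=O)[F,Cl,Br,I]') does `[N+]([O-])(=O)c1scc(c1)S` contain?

0

[CX3](=O)[F,Cl,Br,I] is the SMARTS for an acyl halide: a carbonyl carbon bonded to a halogen.
No fragment in the molecule satisfies every constraint, giving 0 matches.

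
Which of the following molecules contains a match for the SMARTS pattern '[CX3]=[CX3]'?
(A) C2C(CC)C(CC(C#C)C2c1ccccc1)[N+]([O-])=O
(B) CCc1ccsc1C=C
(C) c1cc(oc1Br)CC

[CX3]=[CX3] describes a non-aromatic C=C double bond between two sp2 carbons (an alkene).
(A) has an ethyl group (-CH2CH3) but its C-C bond is a single bond between CX4 carbons, not CX3=CX3.
(B) contains a vinyl group (-CH=CH2), which satisfies every atom and bond constraint.
(C) has an ethyl group (-CH2CH3) but its C-C bond is a single bond between CX4 carbons, not CX3=CX3.
So the answer is (B).

B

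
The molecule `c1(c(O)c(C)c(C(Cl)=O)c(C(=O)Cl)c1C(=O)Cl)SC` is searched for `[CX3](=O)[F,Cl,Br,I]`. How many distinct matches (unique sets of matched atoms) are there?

3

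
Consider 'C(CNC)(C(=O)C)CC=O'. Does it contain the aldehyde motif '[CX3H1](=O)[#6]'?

Yes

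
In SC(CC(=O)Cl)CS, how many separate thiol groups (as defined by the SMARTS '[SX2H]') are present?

[SX2H] is the SMARTS for a thiol: an aliphatic sulfur with two connections, one being H.
The molecule carries 2 separate instances of a thiol (-SH) meeting every constraint; each maps to a distinct set of atoms, giving 2 matches.

2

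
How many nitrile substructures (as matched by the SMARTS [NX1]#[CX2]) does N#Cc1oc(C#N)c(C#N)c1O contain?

3

[NX1]#[CX2] is the SMARTS for a nitrile: a nitrogen triple-bonded to a two-connected carbon.
The molecule carries 3 separate instances of a nitrile (-C#N) meeting every constraint; each maps to a distinct set of atoms, giving 3 matches.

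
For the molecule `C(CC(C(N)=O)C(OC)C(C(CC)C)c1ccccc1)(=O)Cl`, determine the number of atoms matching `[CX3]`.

Check the 22 heavy atoms by environment: 9× C (X4) → no; 2× C (X3) → match; 2× O (X1) → no; 1× Cl (X1) → no; 6× c (aromatic, X3) → no; 1× O (X2) → no; 1× N (X3) → no.
That gives 2 matching atoms.

2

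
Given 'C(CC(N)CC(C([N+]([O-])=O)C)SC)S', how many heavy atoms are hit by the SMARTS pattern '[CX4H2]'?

The query [CX4H2] means: sp3 carbon (X4) with exactly two hydrogens.
Check the 14 heavy atoms by environment: 3× C (H2, X4) → match; 3× C (H1, X4) → no; 2× C (H3, X4) → no; 1× N (charge +1, H0, X3) → no; 1× O (charge -1, H0, X1) → no; 1× O (H0, X1) → no; 1× S (H0, X2) → no; 1× S (H1, X2) → no; 1× N (H2, X3) → no.
That gives 3 matching atoms.

3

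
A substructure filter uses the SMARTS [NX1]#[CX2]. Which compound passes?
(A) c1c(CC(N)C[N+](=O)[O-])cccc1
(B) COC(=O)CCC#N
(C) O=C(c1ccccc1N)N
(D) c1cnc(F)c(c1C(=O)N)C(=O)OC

[NX1]#[CX2] describes a nitrogen triple-bonded to a two-connected carbon (a nitrile).
(A) has a nitro group (-[N+](=O)[O-]) but there is no C#N triple bond.
(B) contains a nitrile (-C#N), which satisfies every atom and bond constraint.
(C) has a primary amide (-C(=O)NH2) but the nitrogen is NX3, not NX1.
(D) has a primary amide (-C(=O)NH2) but the nitrogen is NX3, not NX1.
So the answer is (B).

B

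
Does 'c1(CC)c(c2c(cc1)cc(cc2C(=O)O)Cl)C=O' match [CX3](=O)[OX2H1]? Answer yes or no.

The pattern [CX3](=O)[OX2H1] describes an sp2 carbon double-bonded to O and single-bonded to an -OH oxygen — a carboxylic acid.
The molecule carries a carboxylic acid group (-C(=O)OH), whose atoms satisfy every constraint of the query, so the pattern matches.

Yes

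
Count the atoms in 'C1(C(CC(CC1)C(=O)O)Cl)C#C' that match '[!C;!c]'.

Check the 12 heavy atoms by environment: 9× C → no; 1× Cl → match; 2× O → match.
Summing the matching environments: 1 + 2 = 3 matching atoms.

3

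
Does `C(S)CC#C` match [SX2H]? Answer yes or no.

Yes

The pattern [SX2H] describes an aliphatic sulfur with two connections, one being H — a thiol.
The molecule carries a thiol (-SH), whose atoms satisfy every constraint of the query, so the pattern matches.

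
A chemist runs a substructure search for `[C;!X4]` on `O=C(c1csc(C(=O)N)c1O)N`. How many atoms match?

2

The query [C;!X4] means: aliphatic carbon that does not have four total connections.
Check the 12 heavy atoms by environment: 1× s (aromatic, X2) → no; 4× c (aromatic, X3) → no; 1× O (X2) → no; 2× C (X3) → match; 2× O (X1) → no; 2× N (X3) → no.
That gives 2 matching atoms.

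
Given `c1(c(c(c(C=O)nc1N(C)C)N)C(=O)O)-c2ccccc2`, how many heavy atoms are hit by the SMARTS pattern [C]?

4

The query [C] means: uppercase C matches aliphatic (non-aromatic) carbon only.
Check the 21 heavy atoms by environment: 1× n (aromatic) → no; 11× c (aromatic) → no; 2× N → no; 4× C → match; 3× O → no.
That gives 4 matching atoms.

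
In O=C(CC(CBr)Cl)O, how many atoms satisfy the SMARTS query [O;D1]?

The query [O;D1] means: aliphatic oxygen bonded to exactly one heavy atom.
Check the 8 heavy atoms by environment: 2× C (D2) → no; 2× C (D3) → no; 1× Cl (D1) → no; 2× O (D1) → match; 1× Br (D1) → no.
That gives 2 matching atoms.

2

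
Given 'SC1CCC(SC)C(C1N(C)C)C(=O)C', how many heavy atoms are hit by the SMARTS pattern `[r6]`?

6

Check the 15 heavy atoms by environment: 6× C (in 6-ring) → match; 2× S (acyclic) → no; 5× C (acyclic) → no; 1× N (acyclic) → no; 1× O (acyclic) → no.
That gives 6 matching atoms.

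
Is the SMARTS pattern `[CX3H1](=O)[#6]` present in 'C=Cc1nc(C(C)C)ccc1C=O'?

The pattern [CX3H1](=O)[#6] describes an sp2 carbon with one H, double-bonded to O and single-bonded to carbon — an aldehyde.
The molecule carries an aldehyde (-CHO), whose atoms satisfy every constraint of the query, so the pattern matches.

Yes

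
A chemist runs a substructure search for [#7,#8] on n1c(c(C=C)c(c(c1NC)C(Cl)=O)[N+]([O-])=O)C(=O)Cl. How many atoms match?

7

The query [#7,#8] means: nitrogen or oxygen (comma = OR).
Check the 19 heavy atoms by environment: 1× n (aromatic) → match; 5× c (aromatic) → no; 1× N (charge +1) → match; 1× O (charge -1) → match; 3× O → match; 5× C → no; 2× Cl → no; 1× N → match.
Summing the matching environments: 1 + 1 + 1 + 3 + 1 = 7 matching atoms.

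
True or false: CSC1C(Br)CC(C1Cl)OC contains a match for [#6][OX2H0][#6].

True

The pattern [#6][OX2H0][#6] describes an aliphatic oxygen bridging two carbons with no H on the oxygen — an ether.
The molecule carries a methoxy ether (-OCH3), whose atoms satisfy every constraint of the query, so the pattern matches.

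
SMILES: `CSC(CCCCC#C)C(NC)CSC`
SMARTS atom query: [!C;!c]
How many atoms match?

The query [!C;!c] means: neither aliphatic nor aromatic carbon — same as [!#6].
Check the 15 heavy atoms by environment: 12× C → no; 2× S → match; 1× N → match.
Summing the matching environments: 2 + 1 = 3 matching atoms.

3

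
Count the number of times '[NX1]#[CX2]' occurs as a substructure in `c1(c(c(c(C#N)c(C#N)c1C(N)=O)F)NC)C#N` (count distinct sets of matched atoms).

[NX1]#[CX2] is the SMARTS for a nitrile: a nitrogen triple-bonded to a two-connected carbon.
The molecule carries 3 separate instances of a nitrile (-C#N) meeting every constraint; each maps to a distinct set of atoms, giving 3 matches.

3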